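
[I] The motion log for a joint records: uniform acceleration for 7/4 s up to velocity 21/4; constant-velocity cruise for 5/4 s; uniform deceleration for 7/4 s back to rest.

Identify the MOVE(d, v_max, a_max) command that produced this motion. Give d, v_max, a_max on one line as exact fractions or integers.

d=63/4 v_max=21/4 a_max=3

a_max = (21/4)/(7/4) = 3
d_a = ½·21/4·7/4 = 147/32; d_c = 21/4·5/4 = 105/16
d = 2·147/32 + 105/16 = 63/4
t_c = 5/4 > 0 → v_max = v_peak = 21/4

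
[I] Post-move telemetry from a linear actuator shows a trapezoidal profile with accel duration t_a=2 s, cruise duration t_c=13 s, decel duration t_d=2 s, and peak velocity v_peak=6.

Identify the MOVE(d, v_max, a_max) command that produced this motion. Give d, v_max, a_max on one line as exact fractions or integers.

a_max = 6/2 = 3
d_a = ½·6·2 = 6; d_c = 6·13 = 78
d = 2·6 + 78 = 90
t_c = 13 > 0 so v_max = 6

d=90 v_max=6 a_max=3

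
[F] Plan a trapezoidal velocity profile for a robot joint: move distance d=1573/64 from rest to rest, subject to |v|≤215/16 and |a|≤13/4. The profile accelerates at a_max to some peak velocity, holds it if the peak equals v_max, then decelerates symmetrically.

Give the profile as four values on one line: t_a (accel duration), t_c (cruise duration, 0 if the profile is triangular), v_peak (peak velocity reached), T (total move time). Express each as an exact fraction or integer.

v_max²/a_max = (215/16)²/(13/4) = 46225/832
1573/64 < 46225/832 → triangular
v_peak = √(1573/64·13/4) = √(20449/256) = 143/16
t_a = (143/16)/(13/4) = 11/4; t_c = 0
T = 2·11/4 = 11/2

t_a=11/4 t_c=0 v_peak=143/16 T=11/2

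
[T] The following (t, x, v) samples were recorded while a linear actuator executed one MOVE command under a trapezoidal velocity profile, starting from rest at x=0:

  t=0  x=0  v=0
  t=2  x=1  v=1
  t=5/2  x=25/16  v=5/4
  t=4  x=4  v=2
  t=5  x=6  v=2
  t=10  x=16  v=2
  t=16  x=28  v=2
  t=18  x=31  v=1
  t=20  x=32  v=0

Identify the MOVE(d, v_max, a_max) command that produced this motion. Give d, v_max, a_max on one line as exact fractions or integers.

d=32 v_max=2 a_max=1/2

final state: t=20, x=32, v=0 → d = 32
a_max = (1−0)/(2−0) = 1/2
max v = 2 over t∈[4,16] → v_max = 2
check: 2·(4+12) = 32 ✓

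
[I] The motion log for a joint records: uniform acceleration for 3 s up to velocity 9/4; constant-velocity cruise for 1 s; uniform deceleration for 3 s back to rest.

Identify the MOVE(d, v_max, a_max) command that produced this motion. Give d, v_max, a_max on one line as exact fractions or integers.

d=9 v_max=9/4 a_max=3/4

a_max = (9/4)/3 = 3/4
d_a = ½·9/4·3 = 27/8; d_c = 9/4·1 = 9/4
d = 2·27/8 + 9/4 = 9
t_c = 1 > 0 → v_max = v_peak = 9/4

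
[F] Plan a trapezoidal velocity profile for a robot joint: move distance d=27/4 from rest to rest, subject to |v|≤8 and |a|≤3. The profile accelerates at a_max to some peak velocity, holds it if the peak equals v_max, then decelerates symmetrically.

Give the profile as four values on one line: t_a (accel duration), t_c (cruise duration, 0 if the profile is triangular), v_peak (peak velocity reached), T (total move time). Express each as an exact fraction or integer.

t_a=3/2 t_c=0 v_peak=9/2 T=3

vₘ²/aₘ = 8²/3 = 64/3
27/4 < 64/3 ⇒ no cruise
v_peak = √(27/4·3) = √(81/4) = 9/2
t_a = (9/2)/3 = 3/2; t_c = 0
T = 2·3/2 = 3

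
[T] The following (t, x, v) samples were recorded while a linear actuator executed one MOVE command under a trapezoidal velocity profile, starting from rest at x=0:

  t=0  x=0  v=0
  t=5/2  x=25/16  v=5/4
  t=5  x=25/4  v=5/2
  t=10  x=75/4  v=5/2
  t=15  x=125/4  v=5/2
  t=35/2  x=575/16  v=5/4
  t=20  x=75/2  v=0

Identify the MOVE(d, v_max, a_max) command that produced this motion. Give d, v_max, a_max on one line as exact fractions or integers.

d=75/2 v_max=5/2 a_max=1/2

final state: t=20, x=75/2, v=0 → d = 75/2
a_max = (5/4−0)/(5/2−0) = 1/2
max v = 5/2 over t∈[5,15] → v_max = 5/2
check: 5/2·(5+10) = 75/2 ✓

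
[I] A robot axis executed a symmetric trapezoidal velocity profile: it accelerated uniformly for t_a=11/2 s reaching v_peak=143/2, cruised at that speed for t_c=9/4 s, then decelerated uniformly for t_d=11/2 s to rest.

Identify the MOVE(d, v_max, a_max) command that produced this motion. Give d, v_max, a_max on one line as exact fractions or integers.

d=4433/8 v_max=143/2 a_max=13

a_max = (143/2)/(11/2) = 13
d_a = ½·143/2·11/2 = 1573/8; d_c = 143/2·9/4 = 1287/8
d = 2·1573/8 + 1287/8 = 4433/8
t_c = 9/4 > 0 so v_max = 143/2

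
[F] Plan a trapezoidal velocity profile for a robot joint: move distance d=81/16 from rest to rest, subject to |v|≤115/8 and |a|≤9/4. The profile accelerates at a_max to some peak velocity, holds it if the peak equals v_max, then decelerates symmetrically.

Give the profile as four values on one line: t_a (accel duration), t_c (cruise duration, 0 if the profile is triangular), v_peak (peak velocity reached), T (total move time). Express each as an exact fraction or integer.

t_a=3/2 t_c=0 v_peak=27/8 T=3

(v_max)²/a_max = (115/8)²/(9/4) = 13225/144
81/16 < 13225/144 ⇒ no cruise
v_peak = √(81/16·9/4) = √(729/64) = 27/8
t_a = (27/8)/(9/4) = 3/2; t_c = 0
T = 2·3/2 = 3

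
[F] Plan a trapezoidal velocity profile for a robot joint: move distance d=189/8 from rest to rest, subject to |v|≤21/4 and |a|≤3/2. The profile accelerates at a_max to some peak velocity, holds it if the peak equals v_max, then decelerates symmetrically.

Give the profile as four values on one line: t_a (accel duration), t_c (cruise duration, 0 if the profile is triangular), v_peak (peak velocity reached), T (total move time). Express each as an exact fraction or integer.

vₘ²/aₘ = (21/4)²/(3/2) = 147/8
189/8 ≥ 147/8 ⇒ cruise phase
t_a = (21/4)/(3/2) = 7/2; v_peak = 21/4
d_cruise = 189/8 − 147/8 = 21/4; t_c = (21/4)/(21/4) = 1
T = 2·7/2 + 1 = 8

t_a=7/2 t_c=1 v_peak=21/4 T=8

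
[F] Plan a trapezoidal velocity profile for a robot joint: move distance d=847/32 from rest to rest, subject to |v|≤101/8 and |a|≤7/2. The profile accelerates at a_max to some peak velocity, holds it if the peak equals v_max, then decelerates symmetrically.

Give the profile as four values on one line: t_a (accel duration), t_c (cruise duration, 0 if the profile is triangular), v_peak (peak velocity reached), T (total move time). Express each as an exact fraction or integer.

t_a=11/4 t_c=0 v_peak=77/8 T=11/2

vₘ²/aₘ = (101/8)²/(7/2) = 10201/224
847/32 < 10201/224 so t_c = 0
v_peak = √(847/32·7/2) = √(5929/64) = 77/8
t_a = (77/8)/(7/2) = 11/4; t_c = 0
T = 2·11/4 = 11/2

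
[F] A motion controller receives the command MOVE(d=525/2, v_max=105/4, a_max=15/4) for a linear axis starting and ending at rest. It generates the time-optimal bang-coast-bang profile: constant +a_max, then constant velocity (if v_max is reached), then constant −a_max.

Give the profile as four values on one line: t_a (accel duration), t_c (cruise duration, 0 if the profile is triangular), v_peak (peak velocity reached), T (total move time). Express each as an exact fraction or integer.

t_a=7 t_c=3 v_peak=105/4 T=17

(v_max)²/a_max = (105/4)²/(15/4) = 735/4
525/2 ≥ 735/4 so v_max reached
t_a = (105/4)/(15/4) = 7; v_peak = 105/4
d_cruise = 525/2 − 735/4 = 315/4; t_c = (315/4)/(105/4) = 3
T = 2·7 + 3 = 17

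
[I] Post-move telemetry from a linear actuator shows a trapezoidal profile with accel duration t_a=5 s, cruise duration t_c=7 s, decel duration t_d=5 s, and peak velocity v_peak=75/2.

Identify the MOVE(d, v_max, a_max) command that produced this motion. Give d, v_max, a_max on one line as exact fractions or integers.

a_max = (75/2)/5 = 15/2
d_a = ½·75/2·5 = 375/4; d_c = 75/2·7 = 525/2
d = 2·375/4 + 525/2 = 450
t_c = 7 > 0 so v_max = 75/2

d=450 v_max=75/2 a_max=15/2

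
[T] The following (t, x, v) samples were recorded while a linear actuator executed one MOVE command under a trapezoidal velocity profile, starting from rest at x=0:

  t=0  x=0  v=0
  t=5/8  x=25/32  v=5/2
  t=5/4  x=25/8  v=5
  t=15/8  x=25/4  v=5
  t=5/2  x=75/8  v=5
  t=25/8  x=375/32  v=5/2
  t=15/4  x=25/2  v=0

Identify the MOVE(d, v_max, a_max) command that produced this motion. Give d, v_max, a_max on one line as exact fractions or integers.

final state: t=15/4, x=25/2, v=0 → d = 25/2
a_max = (5/2−0)/(5/8−0) = 4
max v = 5 over t∈[5/4,5/2] → v_max = 5
check: 5·(5/4+5/4) = 25/2 ✓

d=25/2 v_max=5 a_max=4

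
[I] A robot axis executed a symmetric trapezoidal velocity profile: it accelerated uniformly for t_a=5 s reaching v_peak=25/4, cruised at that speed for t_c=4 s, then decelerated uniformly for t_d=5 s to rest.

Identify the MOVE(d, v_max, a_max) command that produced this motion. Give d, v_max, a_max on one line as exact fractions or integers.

d=225/4 v_max=25/4 a_max=5/4

a_max = (25/4)/5 = 5/4
d_a = ½·25/4·5 = 125/8; d_c = 25/4·4 = 25
d = 2·125/8 + 25 = 225/4
t_c = 4 > 0 → v_max = v_peak = 25/4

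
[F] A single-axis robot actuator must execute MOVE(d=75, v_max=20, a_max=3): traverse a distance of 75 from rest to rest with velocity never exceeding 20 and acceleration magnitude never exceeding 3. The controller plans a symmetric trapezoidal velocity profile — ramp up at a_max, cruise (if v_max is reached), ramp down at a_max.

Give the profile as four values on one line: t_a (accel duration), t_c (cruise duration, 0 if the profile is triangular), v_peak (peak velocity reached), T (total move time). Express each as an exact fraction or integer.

t_a=5 t_c=0 v_peak=15 T=10

vₘ²/aₘ = 20²/3 = 400/3
75 < 400/3 ⇒ no cruise
v_peak = √(75·3) = √225 = 15
t_a = 15/3 = 5; t_c = 0
T = 2·5 = 10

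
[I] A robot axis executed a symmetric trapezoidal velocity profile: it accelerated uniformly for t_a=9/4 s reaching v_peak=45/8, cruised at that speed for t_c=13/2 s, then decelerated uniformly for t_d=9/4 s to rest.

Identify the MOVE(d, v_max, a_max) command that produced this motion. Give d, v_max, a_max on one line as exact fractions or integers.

d=1575/32 v_max=45/8 a_max=5/2

a_max = (45/8)/(9/4) = 5/2
d_a = ½·45/8·9/4 = 405/64; d_c = 45/8·13/2 = 585/16
d = 2·405/64 + 585/16 = 1575/32
t_c = 13/2 > 0 so v_max = 45/8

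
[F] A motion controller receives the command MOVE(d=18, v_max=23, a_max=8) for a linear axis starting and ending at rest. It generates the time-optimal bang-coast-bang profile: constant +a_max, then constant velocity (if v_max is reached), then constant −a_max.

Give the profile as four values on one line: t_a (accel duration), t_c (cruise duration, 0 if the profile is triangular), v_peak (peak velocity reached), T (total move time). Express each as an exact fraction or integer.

t_a=3/2 t_c=0 v_peak=12 T=3

v_max²/a_max = 23²/8 = 529/8
18 < 529/8 → triangular
v_peak = √(18·8) = √144 = 12
t_a = 12/8 = 3/2; t_c = 0
T = 2·3/2 = 3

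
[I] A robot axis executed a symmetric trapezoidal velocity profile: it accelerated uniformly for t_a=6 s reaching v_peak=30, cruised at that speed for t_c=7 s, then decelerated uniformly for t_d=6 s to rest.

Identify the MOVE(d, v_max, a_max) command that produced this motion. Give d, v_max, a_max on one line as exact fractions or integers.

a_max = 30/6 = 5
d_a = ½·30·6 = 90; d_c = 30·7 = 210
d = 2·90 + 210 = 390
t_c = 7 > 0 ⇒ limit active, v_max = 30

d=390 v_max=30 a_max=5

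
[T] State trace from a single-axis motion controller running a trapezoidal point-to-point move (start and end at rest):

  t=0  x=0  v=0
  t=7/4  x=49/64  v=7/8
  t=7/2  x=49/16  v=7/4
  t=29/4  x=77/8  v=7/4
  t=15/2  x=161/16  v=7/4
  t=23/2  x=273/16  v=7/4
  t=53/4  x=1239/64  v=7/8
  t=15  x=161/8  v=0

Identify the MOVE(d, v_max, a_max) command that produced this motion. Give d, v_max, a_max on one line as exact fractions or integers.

final state: t=15, x=161/8, v=0 → d = 161/8
a_max = (7/8−0)/(7/4−0) = 1/2
max v = 7/4 over t∈[7/2,23/2] → v_max = 7/4
check: 7/4·(7/2+8) = 161/8 ✓

d=161/8 v_max=7/4 a_max=1/2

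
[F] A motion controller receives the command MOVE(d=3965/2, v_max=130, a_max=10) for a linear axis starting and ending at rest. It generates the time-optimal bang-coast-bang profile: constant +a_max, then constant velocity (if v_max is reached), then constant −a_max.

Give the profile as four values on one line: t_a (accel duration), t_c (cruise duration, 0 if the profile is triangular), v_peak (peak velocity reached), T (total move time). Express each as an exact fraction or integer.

t_a=13 t_c=9/4 v_peak=130 T=113/4

(v_max)²/a_max = 130²/10 = 1690
3965/2 ≥ 1690 ⇒ cruise phase
t_a = 130/10 = 13; v_peak = 130
d_cruise = 3965/2 − 1690 = 585/2; t_c = (585/2)/130 = 9/4
T = 2·13 + 9/4 = 113/4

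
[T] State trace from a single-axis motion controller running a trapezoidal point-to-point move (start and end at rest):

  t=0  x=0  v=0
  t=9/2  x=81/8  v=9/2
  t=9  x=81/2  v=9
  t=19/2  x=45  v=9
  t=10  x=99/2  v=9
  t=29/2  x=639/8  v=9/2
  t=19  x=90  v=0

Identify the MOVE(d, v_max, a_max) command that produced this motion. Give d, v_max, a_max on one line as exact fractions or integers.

d=90 v_max=9 a_max=1

final state: t=19, x=90, v=0 → d = 90
a_max = (9/2−0)/(9/2−0) = 1
max v = 9 over t∈[9,10] → v_max = 9
check: 9·(9+1) = 90 ✓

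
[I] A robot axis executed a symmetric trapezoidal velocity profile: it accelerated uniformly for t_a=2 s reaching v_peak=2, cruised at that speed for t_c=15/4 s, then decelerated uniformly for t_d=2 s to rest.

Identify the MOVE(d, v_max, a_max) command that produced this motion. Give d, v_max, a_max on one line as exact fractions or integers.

a_max = 2/2 = 1
d_a = ½·2·2 = 2; d_c = 2·15/4 = 15/2
d = 2·2 + 15/2 = 23/2
t_c = 15/4 > 0 so v_max = 2

d=23/2 v_max=2 a_max=1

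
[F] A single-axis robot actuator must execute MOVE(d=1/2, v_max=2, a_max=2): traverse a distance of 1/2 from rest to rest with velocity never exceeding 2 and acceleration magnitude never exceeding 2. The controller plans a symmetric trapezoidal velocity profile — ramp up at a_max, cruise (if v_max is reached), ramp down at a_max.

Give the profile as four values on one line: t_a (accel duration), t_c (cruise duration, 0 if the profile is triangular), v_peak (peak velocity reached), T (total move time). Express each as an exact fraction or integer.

t_a=1/2 t_c=0 v_peak=1 T=1

(v_max)²/a_max = 2²/2 = 2
1/2 < 2 so t_c = 0
v_peak = √(1/2·2) = √1 = 1
t_a = 1/2; t_c = 0
T = 2·1/2 = 1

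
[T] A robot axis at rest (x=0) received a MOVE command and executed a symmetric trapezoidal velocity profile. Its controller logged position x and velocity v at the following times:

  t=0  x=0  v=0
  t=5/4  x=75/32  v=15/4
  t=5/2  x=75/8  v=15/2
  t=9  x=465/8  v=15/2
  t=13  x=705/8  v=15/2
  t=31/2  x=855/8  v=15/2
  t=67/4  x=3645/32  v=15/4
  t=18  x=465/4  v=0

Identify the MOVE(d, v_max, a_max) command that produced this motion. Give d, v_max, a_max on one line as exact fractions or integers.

d=465/4 v_max=15/2 a_max=3

final state: t=18, x=465/4, v=0 → d = 465/4
a_max = (15/4−0)/(5/4−0) = 3
max v = 15/2 over t∈[5/2,31/2] → v_max = 15/2
check: 15/2·(5/2+13) = 465/4 ✓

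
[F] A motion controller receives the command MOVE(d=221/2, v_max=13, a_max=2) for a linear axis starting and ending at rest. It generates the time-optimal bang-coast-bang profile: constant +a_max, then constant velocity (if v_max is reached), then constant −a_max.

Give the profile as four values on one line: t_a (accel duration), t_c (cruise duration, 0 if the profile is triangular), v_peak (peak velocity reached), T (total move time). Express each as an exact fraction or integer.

t_a=13/2 t_c=2 v_peak=13 T=15

vₘ²/aₘ = 13²/2 = 169/2
221/2 ≥ 169/2 so v_max reached
t_a = 13/2; v_peak = 13
d_cruise = 221/2 − 169/2 = 26; t_c = 26/13 = 2
T = 2·13/2 + 2 = 15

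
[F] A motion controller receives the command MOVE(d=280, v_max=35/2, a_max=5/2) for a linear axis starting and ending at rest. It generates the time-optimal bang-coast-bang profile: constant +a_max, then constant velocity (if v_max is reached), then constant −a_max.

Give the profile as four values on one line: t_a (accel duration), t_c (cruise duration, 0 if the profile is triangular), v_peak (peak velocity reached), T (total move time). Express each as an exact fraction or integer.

t_a=7 t_c=9 v_peak=35/2 T=23

vₘ²/aₘ = (35/2)²/(5/2) = 245/2
280 ≥ 245/2 → trapezoidal
t_a = (35/2)/(5/2) = 7; v_peak = 35/2
d_cruise = 280 − 245/2 = 315/2; t_c = (315/2)/(35/2) = 9
T = 2·7 + 9 = 23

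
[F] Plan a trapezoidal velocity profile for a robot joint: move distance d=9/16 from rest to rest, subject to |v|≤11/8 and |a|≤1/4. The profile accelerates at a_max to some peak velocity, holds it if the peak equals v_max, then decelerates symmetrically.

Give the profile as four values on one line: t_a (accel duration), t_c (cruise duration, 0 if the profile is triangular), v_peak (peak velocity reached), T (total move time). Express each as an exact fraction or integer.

t_a=3/2 t_c=0 v_peak=3/8 T=3

(v_max)²/a_max = (11/8)²/(1/4) = 121/16
9/16 < 121/16 ⇒ no cruise
v_peak = √(9/16·1/4) = √(9/64) = 3/8
t_a = (3/8)/(1/4) = 3/2; t_c = 0
T = 2·3/2 = 3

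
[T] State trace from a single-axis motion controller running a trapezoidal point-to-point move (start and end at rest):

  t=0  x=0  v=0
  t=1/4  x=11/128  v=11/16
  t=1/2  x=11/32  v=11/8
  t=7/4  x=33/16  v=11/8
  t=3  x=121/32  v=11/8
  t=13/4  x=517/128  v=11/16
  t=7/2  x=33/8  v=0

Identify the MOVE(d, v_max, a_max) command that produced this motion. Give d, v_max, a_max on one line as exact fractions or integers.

final state: t=7/2, x=33/8, v=0 → d = 33/8
a_max = (11/16−0)/(1/4−0) = 11/4
max v = 11/8 over t∈[1/2,3] → v_max = 11/8
check: 11/8·(1/2+5/2) = 33/8 ✓

d=33/8 v_max=11/8 a_max=11/4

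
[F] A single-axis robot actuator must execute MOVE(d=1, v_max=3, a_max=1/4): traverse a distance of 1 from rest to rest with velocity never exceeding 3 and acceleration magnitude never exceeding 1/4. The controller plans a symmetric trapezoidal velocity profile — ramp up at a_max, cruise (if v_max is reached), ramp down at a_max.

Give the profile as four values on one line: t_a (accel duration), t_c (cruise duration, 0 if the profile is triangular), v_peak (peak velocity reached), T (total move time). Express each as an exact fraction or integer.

vₘ²/aₘ = 3²/(1/4) = 36
1 < 36 ⇒ no cruise
v_peak = √(1·1/4) = √(1/4) = 1/2
t_a = (1/2)/(1/4) = 2; t_c = 0
T = 2·2 = 4

t_a=2 t_c=0 v_peak=1/2 T=4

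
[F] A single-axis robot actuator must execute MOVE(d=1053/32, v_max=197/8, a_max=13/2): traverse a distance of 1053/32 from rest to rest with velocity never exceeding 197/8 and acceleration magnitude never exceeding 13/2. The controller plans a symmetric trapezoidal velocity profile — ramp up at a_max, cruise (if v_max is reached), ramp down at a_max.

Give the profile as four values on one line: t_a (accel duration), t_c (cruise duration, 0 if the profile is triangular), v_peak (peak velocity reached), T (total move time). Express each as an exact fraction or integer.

v_max²/a_max = (197/8)²/(13/2) = 38809/416
1053/32 < 38809/416 → triangular
v_peak = √(1053/32·13/2) = √(13689/64) = 117/8
t_a = (117/8)/(13/2) = 9/4; t_c = 0
T = 2·9/4 = 9/2

t_a=9/4 t_c=0 v_peak=117/8 T=9/2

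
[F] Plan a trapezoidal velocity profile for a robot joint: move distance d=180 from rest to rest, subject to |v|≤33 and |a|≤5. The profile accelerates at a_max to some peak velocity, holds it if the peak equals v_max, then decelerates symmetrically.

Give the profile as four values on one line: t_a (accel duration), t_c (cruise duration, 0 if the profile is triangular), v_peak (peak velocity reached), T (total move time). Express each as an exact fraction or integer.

vₘ²/aₘ = 33²/5 = 1089/5
180 < 1089/5 so t_c = 0
v_peak = √(180·5) = √900 = 30
t_a = 30/5 = 6; t_c = 0
T = 2·6 = 12

t_a=6 t_c=0 v_peak=30 T=12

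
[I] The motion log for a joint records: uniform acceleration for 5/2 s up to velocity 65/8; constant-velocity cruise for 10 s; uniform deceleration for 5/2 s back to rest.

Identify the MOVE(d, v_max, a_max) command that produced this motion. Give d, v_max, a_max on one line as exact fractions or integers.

d=1625/16 v_max=65/8 a_max=13/4

a_max = (65/8)/(5/2) = 13/4
d_a = ½·65/8·5/2 = 325/32; d_c = 65/8·10 = 325/4
d = 2·325/32 + 325/4 = 1625/16
t_c = 10 > 0 so v_max = 65/8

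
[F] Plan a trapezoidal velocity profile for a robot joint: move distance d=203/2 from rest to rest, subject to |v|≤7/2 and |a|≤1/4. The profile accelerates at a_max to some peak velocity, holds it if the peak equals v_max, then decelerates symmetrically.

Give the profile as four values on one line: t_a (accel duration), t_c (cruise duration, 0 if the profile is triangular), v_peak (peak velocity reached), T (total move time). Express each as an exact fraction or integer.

vₘ²/aₘ = (7/2)²/(1/4) = 49
203/2 ≥ 49 → trapezoidal
t_a = (7/2)/(1/4) = 14; v_peak = 7/2
d_cruise = 203/2 − 49 = 105/2; t_c = (105/2)/(7/2) = 15
T = 2·14 + 15 = 43

t_a=14 t_c=15 v_peak=7/2 T=43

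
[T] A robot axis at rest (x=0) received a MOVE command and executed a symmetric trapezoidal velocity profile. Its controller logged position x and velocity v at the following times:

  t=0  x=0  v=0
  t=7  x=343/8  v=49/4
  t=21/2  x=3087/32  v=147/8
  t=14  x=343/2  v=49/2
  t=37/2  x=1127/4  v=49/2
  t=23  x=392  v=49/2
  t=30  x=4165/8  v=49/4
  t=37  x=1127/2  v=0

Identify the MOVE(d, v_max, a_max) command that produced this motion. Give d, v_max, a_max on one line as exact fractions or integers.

final state: t=37, x=1127/2, v=0 → d = 1127/2
a_max = (49/4−0)/(7−0) = 7/4
max v = 49/2 over t∈[14,23] → v_max = 49/2
check: 49/2·(14+9) = 1127/2 ✓

d=1127/2 v_max=49/2 a_max=7/4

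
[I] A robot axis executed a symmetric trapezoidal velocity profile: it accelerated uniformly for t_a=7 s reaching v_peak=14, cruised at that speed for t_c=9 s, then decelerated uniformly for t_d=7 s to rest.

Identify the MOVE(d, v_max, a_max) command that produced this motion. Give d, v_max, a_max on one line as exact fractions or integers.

d=224 v_max=14 a_max=2

a_max = 14/7 = 2
d_a = ½·14·7 = 49; d_c = 14·9 = 126
d = 2·49 + 126 = 224
t_c = 9 > 0 so v_max = 14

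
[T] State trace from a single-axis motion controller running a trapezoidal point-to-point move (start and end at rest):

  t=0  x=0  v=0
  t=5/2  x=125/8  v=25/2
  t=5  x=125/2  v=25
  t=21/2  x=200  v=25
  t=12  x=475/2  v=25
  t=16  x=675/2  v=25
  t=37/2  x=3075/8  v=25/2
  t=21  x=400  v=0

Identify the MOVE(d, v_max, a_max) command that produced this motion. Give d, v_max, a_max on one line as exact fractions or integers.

d=400 v_max=25 a_max=5

final state: t=21, x=400, v=0 → d = 400
a_max = (25/2−0)/(5/2−0) = 5
max v = 25 over t∈[5,16] → v_max = 25
check: 25·(5+11) = 400 ✓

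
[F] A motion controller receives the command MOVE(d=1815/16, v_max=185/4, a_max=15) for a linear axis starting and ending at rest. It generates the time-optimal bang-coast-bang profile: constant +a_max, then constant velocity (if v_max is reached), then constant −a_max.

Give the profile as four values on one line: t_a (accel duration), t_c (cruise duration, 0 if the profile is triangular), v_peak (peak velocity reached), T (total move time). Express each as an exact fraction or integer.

v_max²/a_max = (185/4)²/15 = 6845/48
1815/16 < 6845/48 so t_c = 0
v_peak = √(1815/16·15) = √(27225/16) = 165/4
t_a = (165/4)/15 = 11/4; t_c = 0
T = 2·11/4 = 11/2

t_a=11/4 t_c=0 v_peak=165/4 T=11/2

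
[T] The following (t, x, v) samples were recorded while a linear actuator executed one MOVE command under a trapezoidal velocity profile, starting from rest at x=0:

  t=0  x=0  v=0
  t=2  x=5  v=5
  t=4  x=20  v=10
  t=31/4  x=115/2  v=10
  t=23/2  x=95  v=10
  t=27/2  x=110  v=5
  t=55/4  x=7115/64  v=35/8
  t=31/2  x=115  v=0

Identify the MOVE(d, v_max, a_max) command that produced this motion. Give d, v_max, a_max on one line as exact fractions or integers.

final state: t=31/2, x=115, v=0 → d = 115
a_max = (5−0)/(2−0) = 5/2
max v = 10 over t∈[4,23/2] → v_max = 10
check: 10·(4+15/2) = 115 ✓

d=115 v_max=10 a_max=5/2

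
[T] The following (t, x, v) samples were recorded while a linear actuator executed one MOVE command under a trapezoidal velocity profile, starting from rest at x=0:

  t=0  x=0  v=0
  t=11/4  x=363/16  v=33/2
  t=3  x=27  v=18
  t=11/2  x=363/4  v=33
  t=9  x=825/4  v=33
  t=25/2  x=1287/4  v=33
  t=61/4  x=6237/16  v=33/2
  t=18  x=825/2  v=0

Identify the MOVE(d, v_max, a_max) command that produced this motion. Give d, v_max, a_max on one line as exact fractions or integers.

final state: t=18, x=825/2, v=0 → d = 825/2
a_max = (33/2−0)/(11/4−0) = 6
max v = 33 over t∈[11/2,25/2] → v_max = 33
check: 33·(11/2+7) = 825/2 ✓

d=825/2 v_max=33 a_max=6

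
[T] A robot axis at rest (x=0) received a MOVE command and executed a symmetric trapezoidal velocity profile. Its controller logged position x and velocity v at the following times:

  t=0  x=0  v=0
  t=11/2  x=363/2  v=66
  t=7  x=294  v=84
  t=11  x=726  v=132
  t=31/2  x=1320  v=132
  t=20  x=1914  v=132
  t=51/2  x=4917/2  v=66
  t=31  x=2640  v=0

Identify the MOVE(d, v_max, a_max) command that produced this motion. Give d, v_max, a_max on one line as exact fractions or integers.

final state: t=31, x=2640, v=0 → d = 2640
a_max = (66−0)/(11/2−0) = 12
max v = 132 over t∈[11,20] → v_max = 132
check: 132·(11+9) = 2640 ✓

d=2640 v_max=132 a_max=12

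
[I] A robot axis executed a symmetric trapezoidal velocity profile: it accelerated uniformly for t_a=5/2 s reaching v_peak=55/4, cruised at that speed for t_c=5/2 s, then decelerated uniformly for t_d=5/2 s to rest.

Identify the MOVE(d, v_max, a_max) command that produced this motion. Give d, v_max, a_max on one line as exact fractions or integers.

d=275/4 v_max=55/4 a_max=11/2

a_max = (55/4)/(5/2) = 11/2
d_a = ½·55/4·5/2 = 275/16; d_c = 55/4·5/2 = 275/8
d = 2·275/16 + 275/8 = 275/4
t_c = 5/2 > 0 → v_max = v_peak = 55/4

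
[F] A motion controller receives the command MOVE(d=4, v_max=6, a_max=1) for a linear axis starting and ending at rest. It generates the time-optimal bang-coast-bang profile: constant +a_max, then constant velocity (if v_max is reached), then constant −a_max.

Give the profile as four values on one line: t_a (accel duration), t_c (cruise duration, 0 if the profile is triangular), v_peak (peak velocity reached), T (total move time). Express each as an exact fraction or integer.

t_a=2 t_c=0 v_peak=2 T=4

vₘ²/aₘ = 6²/1 = 36
4 < 36 → triangular
v_peak = √(4·1) = √4 = 2
t_a = 2/1 = 2; t_c = 0
T = 2·2 = 4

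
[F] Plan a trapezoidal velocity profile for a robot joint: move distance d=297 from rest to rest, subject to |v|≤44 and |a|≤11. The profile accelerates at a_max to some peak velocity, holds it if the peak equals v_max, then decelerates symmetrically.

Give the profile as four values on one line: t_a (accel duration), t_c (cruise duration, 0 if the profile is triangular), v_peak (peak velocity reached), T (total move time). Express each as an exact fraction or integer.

t_a=4 t_c=11/4 v_peak=44 T=43/4

(v_max)²/a_max = 44²/11 = 176
297 ≥ 176 so v_max reached
t_a = 44/11 = 4; v_peak = 44
d_cruise = 297 − 176 = 121; t_c = 121/44 = 11/4
T = 2·4 + 11/4 = 43/4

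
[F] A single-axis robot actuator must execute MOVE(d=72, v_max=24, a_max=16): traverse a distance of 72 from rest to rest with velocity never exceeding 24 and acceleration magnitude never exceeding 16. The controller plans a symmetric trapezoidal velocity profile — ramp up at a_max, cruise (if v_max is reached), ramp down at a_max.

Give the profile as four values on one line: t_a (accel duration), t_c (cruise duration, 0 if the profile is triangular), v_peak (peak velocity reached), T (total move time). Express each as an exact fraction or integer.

t_a=3/2 t_c=3/2 v_peak=24 T=9/2

(v_max)²/a_max = 24²/16 = 36
72 ≥ 36 ⇒ cruise phase
t_a = 24/16 = 3/2; v_peak = 24
d_cruise = 72 − 36 = 36; t_c = 36/24 = 3/2
T = 2·3/2 + 3/2 = 9/2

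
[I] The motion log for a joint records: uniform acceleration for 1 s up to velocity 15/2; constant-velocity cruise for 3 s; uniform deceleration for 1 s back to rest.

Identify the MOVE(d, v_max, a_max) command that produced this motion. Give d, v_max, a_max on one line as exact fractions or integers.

a_max = (15/2)/1 = 15/2
d_a = ½·15/2·1 = 15/4; d_c = 15/2·3 = 45/2
d = 2·15/4 + 45/2 = 30
t_c = 3 > 0 ⇒ limit active, v_max = 15/2

d=30 v_max=15/2 a_max=15/2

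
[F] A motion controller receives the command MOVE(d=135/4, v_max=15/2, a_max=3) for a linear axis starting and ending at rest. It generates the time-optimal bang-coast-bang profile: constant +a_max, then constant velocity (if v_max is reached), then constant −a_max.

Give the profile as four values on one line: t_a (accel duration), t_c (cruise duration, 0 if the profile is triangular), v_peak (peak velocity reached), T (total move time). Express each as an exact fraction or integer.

vₘ²/aₘ = (15/2)²/3 = 75/4
135/4 ≥ 75/4 so v_max reached
t_a = (15/2)/3 = 5/2; v_peak = 15/2
d_cruise = 135/4 − 75/4 = 15; t_c = 15/(15/2) = 2
T = 2·5/2 + 2 = 7

t_a=5/2 t_c=2 v_peak=15/2 T=7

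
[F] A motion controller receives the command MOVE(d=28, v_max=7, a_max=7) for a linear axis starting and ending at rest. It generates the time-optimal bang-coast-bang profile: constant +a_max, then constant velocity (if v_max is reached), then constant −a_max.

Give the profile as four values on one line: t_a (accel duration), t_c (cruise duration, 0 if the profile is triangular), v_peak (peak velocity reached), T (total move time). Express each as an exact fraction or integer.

t_a=1 t_c=3 v_peak=7 T=5

(v_max)²/a_max = 7²/7 = 7
28 ≥ 7 so v_max reached
t_a = 7/7 = 1; v_peak = 7
d_cruise = 28 − 7 = 21; t_c = 21/7 = 3
T = 2·1 + 3 = 5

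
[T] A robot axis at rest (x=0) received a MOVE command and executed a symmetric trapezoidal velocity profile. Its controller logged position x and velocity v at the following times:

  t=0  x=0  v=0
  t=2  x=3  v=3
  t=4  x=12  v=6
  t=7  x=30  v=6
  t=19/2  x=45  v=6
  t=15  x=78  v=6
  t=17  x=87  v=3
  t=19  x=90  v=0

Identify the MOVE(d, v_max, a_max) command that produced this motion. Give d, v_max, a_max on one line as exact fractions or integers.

final state: t=19, x=90, v=0 → d = 90
a_max = (3−0)/(2−0) = 3/2
max v = 6 over t∈[4,15] → v_max = 6
check: 6·(4+11) = 90 ✓

d=90 v_max=6 a_max=3/2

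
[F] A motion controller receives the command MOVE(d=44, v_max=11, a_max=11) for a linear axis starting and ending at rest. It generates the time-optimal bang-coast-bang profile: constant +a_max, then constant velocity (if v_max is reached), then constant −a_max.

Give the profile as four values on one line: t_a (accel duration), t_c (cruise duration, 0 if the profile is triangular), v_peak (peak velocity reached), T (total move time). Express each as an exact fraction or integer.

t_a=1 t_c=3 v_peak=11 T=5

v_max²/a_max = 11²/11 = 11
44 ≥ 11 → trapezoidal
t_a = 11/11 = 1; v_peak = 11
d_cruise = 44 − 11 = 33; t_c = 33/11 = 3
T = 2·1 + 3 = 5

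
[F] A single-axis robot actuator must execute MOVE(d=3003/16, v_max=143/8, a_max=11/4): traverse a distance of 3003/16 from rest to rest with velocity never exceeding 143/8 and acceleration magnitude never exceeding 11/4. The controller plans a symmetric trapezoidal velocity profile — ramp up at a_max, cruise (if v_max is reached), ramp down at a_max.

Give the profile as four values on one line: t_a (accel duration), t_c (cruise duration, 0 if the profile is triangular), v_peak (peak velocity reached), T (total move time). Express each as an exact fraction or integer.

t_a=13/2 t_c=4 v_peak=143/8 T=17

(v_max)²/a_max = (143/8)²/(11/4) = 1859/16
3003/16 ≥ 1859/16 → trapezoidal
t_a = (143/8)/(11/4) = 13/2; v_peak = 143/8
d_cruise = 3003/16 − 1859/16 = 143/2; t_c = (143/2)/(143/8) = 4
T = 2·13/2 + 4 = 17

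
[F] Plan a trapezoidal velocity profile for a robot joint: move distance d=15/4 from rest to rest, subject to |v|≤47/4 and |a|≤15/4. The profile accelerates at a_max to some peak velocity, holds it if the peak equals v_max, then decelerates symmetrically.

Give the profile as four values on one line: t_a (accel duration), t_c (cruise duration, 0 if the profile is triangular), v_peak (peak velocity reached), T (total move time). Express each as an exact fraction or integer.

t_a=1 t_c=0 v_peak=15/4 T=2

vₘ²/aₘ = (47/4)²/(15/4) = 2209/60
15/4 < 2209/60 ⇒ no cruise
v_peak = √(15/4·15/4) = √(225/16) = 15/4
t_a = (15/4)/(15/4) = 1; t_c = 0
T = 2·1 = 2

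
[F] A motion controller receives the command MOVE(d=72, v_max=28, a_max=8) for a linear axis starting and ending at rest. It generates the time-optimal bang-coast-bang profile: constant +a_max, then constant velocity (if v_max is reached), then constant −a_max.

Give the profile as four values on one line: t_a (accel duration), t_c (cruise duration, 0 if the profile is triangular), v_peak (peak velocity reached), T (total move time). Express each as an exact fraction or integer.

t_a=3 t_c=0 v_peak=24 T=6

(v_max)²/a_max = 28²/8 = 98
72 < 98 so t_c = 0
v_peak = √(72·8) = √576 = 24
t_a = 24/8 = 3; t_c = 0
T = 2·3 = 6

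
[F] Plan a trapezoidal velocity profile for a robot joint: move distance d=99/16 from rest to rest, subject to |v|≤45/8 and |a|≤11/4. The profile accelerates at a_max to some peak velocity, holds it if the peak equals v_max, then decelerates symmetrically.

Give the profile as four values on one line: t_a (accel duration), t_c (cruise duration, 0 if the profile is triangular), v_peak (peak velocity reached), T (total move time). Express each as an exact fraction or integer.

t_a=3/2 t_c=0 v_peak=33/8 T=3

vₘ²/aₘ = (45/8)²/(11/4) = 2025/176
99/16 < 2025/176 → triangular
v_peak = √(99/16·11/4) = √(1089/64) = 33/8
t_a = (33/8)/(11/4) = 3/2; t_c = 0
T = 2·3/2 = 3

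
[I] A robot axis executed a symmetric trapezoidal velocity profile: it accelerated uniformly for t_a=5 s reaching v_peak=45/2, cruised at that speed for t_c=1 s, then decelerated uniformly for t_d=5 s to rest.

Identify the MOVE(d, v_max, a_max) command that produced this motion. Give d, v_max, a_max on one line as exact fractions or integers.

d=135 v_max=45/2 a_max=9/2

a_max = (45/2)/5 = 9/2
d_a = ½·45/2·5 = 225/4; d_c = 45/2·1 = 45/2
d = 2·225/4 + 45/2 = 135
t_c = 1 > 0 ⇒ limit active, v_max = 45/2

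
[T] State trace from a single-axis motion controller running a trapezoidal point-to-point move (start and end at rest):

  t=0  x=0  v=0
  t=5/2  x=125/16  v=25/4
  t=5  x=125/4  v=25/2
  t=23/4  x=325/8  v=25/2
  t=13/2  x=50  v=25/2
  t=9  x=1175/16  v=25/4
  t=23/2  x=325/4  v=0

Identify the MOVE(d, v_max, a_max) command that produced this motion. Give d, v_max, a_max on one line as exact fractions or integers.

d=325/4 v_max=25/2 a_max=5/2

final state: t=23/2, x=325/4, v=0 → d = 325/4
a_max = (25/4−0)/(5/2−0) = 5/2
max v = 25/2 over t∈[5,13/2] → v_max = 25/2
check: 25/2·(5+3/2) = 325/4 ✓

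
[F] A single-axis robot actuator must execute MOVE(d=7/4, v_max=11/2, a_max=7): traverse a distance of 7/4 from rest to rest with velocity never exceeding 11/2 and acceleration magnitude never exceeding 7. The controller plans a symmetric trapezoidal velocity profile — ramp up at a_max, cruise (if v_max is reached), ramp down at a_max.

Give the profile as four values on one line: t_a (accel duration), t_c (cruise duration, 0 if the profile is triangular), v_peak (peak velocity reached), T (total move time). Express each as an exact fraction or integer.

v_max²/a_max = (11/2)²/7 = 121/28
7/4 < 121/28 so t_c = 0
v_peak = √(7/4·7) = √(49/4) = 7/2
t_a = (7/2)/7 = 1/2; t_c = 0
T = 2·1/2 = 1

t_a=1/2 t_c=0 v_peak=7/2 T=1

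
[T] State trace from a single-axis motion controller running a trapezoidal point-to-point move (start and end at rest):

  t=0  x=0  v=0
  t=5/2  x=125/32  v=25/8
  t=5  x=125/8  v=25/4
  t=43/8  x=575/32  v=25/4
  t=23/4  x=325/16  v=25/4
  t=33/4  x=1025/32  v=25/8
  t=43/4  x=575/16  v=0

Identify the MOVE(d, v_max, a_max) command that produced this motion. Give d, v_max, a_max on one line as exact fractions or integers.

final state: t=43/4, x=575/16, v=0 → d = 575/16
a_max = (25/8−0)/(5/2−0) = 5/4
max v = 25/4 over t∈[5,23/4] → v_max = 25/4
check: 25/4·(5+3/4) = 575/16 ✓

d=575/16 v_max=25/4 a_max=5/4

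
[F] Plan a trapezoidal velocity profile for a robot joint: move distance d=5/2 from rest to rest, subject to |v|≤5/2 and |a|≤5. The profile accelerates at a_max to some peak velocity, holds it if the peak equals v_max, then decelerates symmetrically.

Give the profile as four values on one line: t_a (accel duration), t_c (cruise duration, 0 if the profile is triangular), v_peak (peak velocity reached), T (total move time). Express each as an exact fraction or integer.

t_a=1/2 t_c=1/2 v_peak=5/2 T=3/2

vₘ²/aₘ = (5/2)²/5 = 5/4
5/2 ≥ 5/4 → trapezoidal
t_a = (5/2)/5 = 1/2; v_peak = 5/2
d_cruise = 5/2 − 5/4 = 5/4; t_c = (5/4)/(5/2) = 1/2
T = 2·1/2 + 1/2 = 3/2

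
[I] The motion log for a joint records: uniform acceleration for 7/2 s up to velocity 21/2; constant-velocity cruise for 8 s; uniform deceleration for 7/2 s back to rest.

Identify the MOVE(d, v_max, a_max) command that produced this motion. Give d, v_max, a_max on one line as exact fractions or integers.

d=483/4 v_max=21/2 a_max=3

a_max = (21/2)/(7/2) = 3
d_a = ½·21/2·7/2 = 147/8; d_c = 21/2·8 = 84
d = 2·147/8 + 84 = 483/4
t_c = 8 > 0 so v_max = 21/2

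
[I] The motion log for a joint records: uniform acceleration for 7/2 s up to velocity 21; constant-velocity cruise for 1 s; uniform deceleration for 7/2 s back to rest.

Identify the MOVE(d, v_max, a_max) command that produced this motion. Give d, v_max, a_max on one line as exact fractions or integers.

d=189/2 v_max=21 a_max=6

a_max = 21/(7/2) = 6
d_a = ½·21·7/2 = 147/4; d_c = 21·1 = 21
d = 2·147/4 + 21 = 189/2
t_c = 1 > 0 so v_max = 21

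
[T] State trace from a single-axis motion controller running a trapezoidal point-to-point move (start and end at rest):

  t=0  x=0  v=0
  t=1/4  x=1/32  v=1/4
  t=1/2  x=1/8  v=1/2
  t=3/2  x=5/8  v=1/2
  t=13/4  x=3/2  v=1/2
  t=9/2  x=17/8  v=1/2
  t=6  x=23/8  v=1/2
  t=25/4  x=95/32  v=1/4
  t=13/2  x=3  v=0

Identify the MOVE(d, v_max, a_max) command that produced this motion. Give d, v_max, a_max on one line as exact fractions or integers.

final state: t=13/2, x=3, v=0 → d = 3
a_max = (1/4−0)/(1/4−0) = 1
max v = 1/2 over t∈[1/2,6] → v_max = 1/2
check: 1/2·(1/2+11/2) = 3 ✓

d=3 v_max=1/2 a_max=1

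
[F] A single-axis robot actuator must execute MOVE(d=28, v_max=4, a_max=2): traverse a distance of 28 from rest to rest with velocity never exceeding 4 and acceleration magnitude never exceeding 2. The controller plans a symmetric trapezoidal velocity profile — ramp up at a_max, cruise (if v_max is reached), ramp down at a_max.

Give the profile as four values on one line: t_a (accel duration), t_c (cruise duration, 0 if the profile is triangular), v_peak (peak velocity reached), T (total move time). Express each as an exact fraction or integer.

t_a=2 t_c=5 v_peak=4 T=9

(v_max)²/a_max = 4²/2 = 8
28 ≥ 8 → trapezoidal
t_a = 4/2 = 2; v_peak = 4
d_cruise = 28 − 8 = 20; t_c = 20/4 = 5
T = 2·2 + 5 = 9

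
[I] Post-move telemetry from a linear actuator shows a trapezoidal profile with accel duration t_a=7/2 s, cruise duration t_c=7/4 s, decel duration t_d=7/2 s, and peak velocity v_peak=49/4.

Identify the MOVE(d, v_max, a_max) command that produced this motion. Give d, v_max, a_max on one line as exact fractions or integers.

d=1029/16 v_max=49/4 a_max=7/2

a_max = (49/4)/(7/2) = 7/2
d_a = ½·49/4·7/2 = 343/16; d_c = 49/4·7/4 = 343/16
d = 2·343/16 + 343/16 = 1029/16
t_c = 7/4 > 0 ⇒ limit active, v_max = 49/4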